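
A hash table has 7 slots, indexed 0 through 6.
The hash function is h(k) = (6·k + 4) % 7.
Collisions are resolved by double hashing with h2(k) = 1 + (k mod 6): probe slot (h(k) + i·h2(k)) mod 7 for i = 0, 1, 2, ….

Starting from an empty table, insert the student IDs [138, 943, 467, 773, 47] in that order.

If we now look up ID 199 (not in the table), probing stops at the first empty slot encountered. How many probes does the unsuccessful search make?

2

138 hashes to 6; slot 6 is free => place at 6.
943 hashes to 6, h2=2; 6 taken => place at 1.
467 hashes to 6, h2=6; 6 taken => place at 5.
773 hashes to 1, h2=6; 1 taken => place at 0.
47 hashes to 6, h2=6; 6,5 taken => place at 4.
Table: [773, 943, —, —, 47, 467, 138]
Lookup 199: h=1, h2=2, probe 1,3 → slot 3 empty, not found.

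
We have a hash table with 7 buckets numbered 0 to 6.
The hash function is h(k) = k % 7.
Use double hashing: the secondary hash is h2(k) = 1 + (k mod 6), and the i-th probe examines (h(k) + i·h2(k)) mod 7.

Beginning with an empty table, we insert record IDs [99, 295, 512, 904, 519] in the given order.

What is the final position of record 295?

3

99: h=1 → slot 1
295: h=1, h2=2, probe 1,3 → slot 3
512: h=1, h2=3, probe 1,4 → slot 4
904: h=1, h2=5, probe 1,6 → slot 6
519: h=1, h2=4, probe 1,5 → slot 5
Table: [., 99, ., 295, 512, 519, 904]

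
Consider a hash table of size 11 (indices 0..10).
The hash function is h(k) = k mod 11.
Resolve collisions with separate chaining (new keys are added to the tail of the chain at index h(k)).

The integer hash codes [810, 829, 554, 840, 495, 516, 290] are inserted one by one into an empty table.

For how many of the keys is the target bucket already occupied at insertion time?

810 → bucket 7
829 → bucket 4
554 → bucket 4 (collision)
840 → bucket 4 (collision)
495 → bucket 0
516 → bucket 10
290 → bucket 4 (collision)
Final buckets:
0: 495
1: ∅
2: ∅
3: ∅
4: 829 -> 554 -> 840 -> 290
5: ∅
6: ∅
7: 810
8: ∅
9: ∅
10: 516

3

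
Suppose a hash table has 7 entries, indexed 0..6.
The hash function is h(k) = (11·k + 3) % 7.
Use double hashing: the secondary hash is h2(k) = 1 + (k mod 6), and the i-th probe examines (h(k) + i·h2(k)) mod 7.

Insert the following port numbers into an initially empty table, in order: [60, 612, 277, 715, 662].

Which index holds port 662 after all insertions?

60 hashes to 5; slot 5 is free → place at 5.
612 hashes to 1; slot 1 is free → place at 1.
277 hashes to 5, h2=2; 5 taken → place at 0.
715 hashes to 0, h2=2; 0 taken → place at 2.
662 hashes to 5, h2=3; 5,1 taken → place at 4.
Table: [277, 612, 715, —, 662, 60, —]

4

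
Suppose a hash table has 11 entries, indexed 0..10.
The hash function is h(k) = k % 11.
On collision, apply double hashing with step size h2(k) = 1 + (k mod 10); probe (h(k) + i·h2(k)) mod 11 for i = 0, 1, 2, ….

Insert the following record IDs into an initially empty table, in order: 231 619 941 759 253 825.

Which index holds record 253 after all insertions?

231: h=0 → slot 0
619: h=3 → slot 3
941: h=6 → slot 6
759: h=0, h2=10, probe 0,10 → slot 10
253: h=0, h2=4, probe 0,4 → slot 4
825: h=0, h2=6, probe 0,6,1 → slot 1
Table: [231, 825, —, 619, 253, —, 941, —, —, —, 759]

4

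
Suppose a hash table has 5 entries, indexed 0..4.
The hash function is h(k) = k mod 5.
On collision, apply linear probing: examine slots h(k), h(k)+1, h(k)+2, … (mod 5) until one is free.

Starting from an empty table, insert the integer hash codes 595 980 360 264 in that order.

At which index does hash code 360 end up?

2

595: h=0 -> slot 0
980: h=0, probe 0,1 -> slot 1
360: h=0, probe 0,1,2 -> slot 2
264: h=4 -> slot 4
Table: [595, 980, 360, -, 264]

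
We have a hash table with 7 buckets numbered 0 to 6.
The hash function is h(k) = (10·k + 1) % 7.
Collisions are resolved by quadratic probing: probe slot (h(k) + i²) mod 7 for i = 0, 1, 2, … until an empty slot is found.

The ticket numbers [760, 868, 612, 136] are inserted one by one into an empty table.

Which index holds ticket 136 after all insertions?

Insert 760: h=6, slot 6 empty → index 6.
Insert 868: h=1, slot 1 empty → index 1.
Insert 612: h=3, slot 3 empty → index 3.
Insert 136: h=3, slot 3 occupied → index 4.
Table: [∅, 868, ∅, 612, 136, ∅, 760]

4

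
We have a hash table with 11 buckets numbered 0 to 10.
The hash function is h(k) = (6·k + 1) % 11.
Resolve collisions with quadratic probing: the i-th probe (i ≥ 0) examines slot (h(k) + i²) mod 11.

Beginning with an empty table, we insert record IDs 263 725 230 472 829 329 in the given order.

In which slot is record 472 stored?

4

Insert 263: h=6, slot 6 empty → index 6.
Insert 725: h=6, slot 6 occupied → index 7.
Insert 230: h=6, slots 6,7 occupied → index 10.
Insert 472: h=6, slots 6,7,10 occupied → index 4.
Insert 829: h=3, slot 3 empty → index 3.
Insert 329: h=6, slots 6,7,10,4 occupied → index 0.
Table: [329, -, -, 829, 472, -, 263, 725, -, -, 230]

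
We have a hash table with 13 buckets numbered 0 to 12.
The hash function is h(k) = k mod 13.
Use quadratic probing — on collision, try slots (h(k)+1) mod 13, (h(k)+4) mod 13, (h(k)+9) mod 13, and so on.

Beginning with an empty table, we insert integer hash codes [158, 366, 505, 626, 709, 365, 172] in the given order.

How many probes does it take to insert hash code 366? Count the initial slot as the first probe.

2

158 hashes to 2; slot 2 is free => place at 2.
366 hashes to 2; 2 taken => place at 3.
505 hashes to 11; slot 11 is free => place at 11.
626 hashes to 2; 2,3 taken => place at 6.
709 hashes to 7; slot 7 is free => place at 7.
365 hashes to 1; slot 1 is free => place at 1.
172 hashes to 3; 3 taken => place at 4.
Table: [_, 365, 158, 366, 172, _, 626, 709, _, _, _, 505, _]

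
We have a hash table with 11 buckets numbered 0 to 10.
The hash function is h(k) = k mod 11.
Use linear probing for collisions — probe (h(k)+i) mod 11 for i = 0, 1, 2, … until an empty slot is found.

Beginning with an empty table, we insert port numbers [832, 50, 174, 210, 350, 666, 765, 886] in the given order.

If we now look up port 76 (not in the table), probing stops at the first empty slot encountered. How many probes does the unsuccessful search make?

Insert 832: h=7, slot 7 empty -> index 7.
Insert 50: h=6, slot 6 empty -> index 6.
Insert 174: h=9, slot 9 empty -> index 9.
Insert 210: h=1, slot 1 empty -> index 1.
Insert 350: h=9, slot 9 occupied -> index 10.
Insert 666: h=6, slots 6,7 occupied -> index 8.
Insert 765: h=6, slots 6,7,8,9,10 occupied -> index 0.
Insert 886: h=6, slots 6,7,8,9,10,0,1 occupied -> index 2.
Table: [765, 210, 886, -, -, -, 50, 832, 666, 174, 350]
Lookup 76: h=10, probe 10,0,1,2,3 → slot 3 empty, not found.

5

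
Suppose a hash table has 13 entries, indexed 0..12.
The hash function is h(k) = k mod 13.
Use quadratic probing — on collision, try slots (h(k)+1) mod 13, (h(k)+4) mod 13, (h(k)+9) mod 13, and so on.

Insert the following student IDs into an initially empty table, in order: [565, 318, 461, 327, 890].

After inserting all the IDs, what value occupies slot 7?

565 hashes to 6; slot 6 is free → place at 6.
318 hashes to 6; 6 taken → place at 7.
461 hashes to 6; 6,7 taken → place at 10.
327 hashes to 2; slot 2 is free → place at 2.
890 hashes to 6; 6,7,10,2 taken → place at 9.
Table: [_, _, 327, _, _, _, 565, 318, _, 890, 461, _, _]

318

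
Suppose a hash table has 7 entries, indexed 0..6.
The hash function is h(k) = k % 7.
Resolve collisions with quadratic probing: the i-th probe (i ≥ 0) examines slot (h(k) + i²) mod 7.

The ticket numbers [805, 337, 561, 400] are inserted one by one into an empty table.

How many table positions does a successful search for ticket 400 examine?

3

Insert 805: h=0, slot 0 empty => index 0.
Insert 337: h=1, slot 1 empty => index 1.
Insert 561: h=1, slot 1 occupied => index 2.
Insert 400: h=1, slots 1,2 occupied => index 5.
Table: [805, 337, 561, ., ., 400, .]
Lookup 400: h=1, probe 1,2,5 → found at 5.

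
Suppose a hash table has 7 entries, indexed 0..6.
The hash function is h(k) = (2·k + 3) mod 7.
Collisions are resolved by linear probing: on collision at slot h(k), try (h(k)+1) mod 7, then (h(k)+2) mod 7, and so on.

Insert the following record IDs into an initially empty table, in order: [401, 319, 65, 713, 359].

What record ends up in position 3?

401: h=0 => slot 0
319: h=4 => slot 4
65: h=0, probe 0,1 => slot 1
713: h=1, probe 1,2 => slot 2
359: h=0, probe 0,1,2,3 => slot 3
Table: [401, 65, 713, 359, 319, ∅, ∅]

359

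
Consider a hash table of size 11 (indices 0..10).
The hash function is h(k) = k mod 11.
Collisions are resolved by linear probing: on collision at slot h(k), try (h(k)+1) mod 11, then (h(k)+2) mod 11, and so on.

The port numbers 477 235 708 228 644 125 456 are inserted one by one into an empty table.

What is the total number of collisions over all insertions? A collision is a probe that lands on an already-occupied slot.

477: h=4 => slot 4
235: h=4, probe 4,5 => slot 5
708: h=4, probe 4,5,6 => slot 6
228: h=8 => slot 8
644: h=6, probe 6,7 => slot 7
125: h=4, probe 4,5,6,7,8,9 => slot 9
456: h=5, probe 5,6,7,8,9,10 => slot 10
Table: [—, —, —, —, 477, 235, 708, 644, 228, 125, 456]

14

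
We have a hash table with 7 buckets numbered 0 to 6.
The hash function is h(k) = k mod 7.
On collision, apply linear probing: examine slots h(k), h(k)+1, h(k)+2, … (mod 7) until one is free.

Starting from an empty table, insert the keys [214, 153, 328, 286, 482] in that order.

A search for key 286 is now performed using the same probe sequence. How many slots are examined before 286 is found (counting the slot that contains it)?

214: h=4 => slot 4
153: h=6 => slot 6
328: h=6, probe 6,0 => slot 0
286: h=6, probe 6,0,1 => slot 1
482: h=6, probe 6,0,1,2 => slot 2
Table: [328, 286, 482, ∅, 214, ∅, 153]
Lookup 286: h=6, probe 6,0,1 → found at 1.

3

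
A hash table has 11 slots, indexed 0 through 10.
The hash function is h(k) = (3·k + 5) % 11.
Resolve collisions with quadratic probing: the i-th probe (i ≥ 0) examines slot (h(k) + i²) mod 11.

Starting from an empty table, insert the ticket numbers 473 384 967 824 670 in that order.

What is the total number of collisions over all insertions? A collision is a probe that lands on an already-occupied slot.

6

Insert 473: h=5, slot 5 empty → index 5.
Insert 384: h=2, slot 2 empty → index 2.
Insert 967: h=2, slot 2 occupied → index 3.
Insert 824: h=2, slots 2,3 occupied → index 6.
Insert 670: h=2, slots 2,3,6 occupied → index 0.
Table: [670, ∅, 384, 967, ∅, 473, 824, ∅, ∅, ∅, ∅]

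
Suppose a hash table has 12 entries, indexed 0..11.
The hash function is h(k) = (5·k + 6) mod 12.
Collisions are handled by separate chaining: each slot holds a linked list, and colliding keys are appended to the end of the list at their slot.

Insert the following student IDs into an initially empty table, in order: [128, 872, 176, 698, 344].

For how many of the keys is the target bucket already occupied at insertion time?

128 → bucket 10
872 → bucket 10 (collision)
176 → bucket 10 (collision)
698 → bucket 4
344 → bucket 10 (collision)
Final buckets:
0: _
1: _
2: _
3: _
4: 698
5: _
6: _
7: _
8: _
9: _
10: 128 -> 872 -> 176 -> 344
11: _

3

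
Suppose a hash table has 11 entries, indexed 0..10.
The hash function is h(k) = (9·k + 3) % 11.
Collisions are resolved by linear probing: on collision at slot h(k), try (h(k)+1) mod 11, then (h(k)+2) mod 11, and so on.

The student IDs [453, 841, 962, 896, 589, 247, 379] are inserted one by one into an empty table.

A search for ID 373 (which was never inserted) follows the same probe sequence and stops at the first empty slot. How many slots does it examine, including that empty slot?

5

453 hashes to 10; slot 10 is free => place at 10.
841 hashes to 4; slot 4 is free => place at 4.
962 hashes to 4; 4 taken => place at 5.
896 hashes to 4; 4,5 taken => place at 6.
589 hashes to 2; slot 2 is free => place at 2.
247 hashes to 4; 4,5,6 taken => place at 7.
379 hashes to 4; 4,5,6,7 taken => place at 8.
Table: [∅, ∅, 589, ∅, 841, 962, 896, 247, 379, ∅, 453]
Lookup 373: h=5, probe 5,6,7,8,9 → slot 9 empty, not found.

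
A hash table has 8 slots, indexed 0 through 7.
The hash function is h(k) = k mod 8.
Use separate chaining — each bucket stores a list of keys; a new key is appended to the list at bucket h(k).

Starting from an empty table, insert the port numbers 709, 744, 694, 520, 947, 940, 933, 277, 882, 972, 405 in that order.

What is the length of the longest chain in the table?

4

Insert 709: h=5, bucket 5 empty → new chain.
Insert 744: h=0, bucket 0 empty → new chain.
Insert 694: h=6, bucket 6 empty → new chain.
Insert 520: h=0, bucket 0 nonempty → append to chain.
Insert 947: h=3, bucket 3 empty → new chain.
Insert 940: h=4, bucket 4 empty → new chain.
Insert 933: h=5, bucket 5 nonempty → append to chain.
Insert 277: h=5, bucket 5 nonempty → append to chain.
Insert 882: h=2, bucket 2 empty → new chain.
Insert 972: h=4, bucket 4 nonempty → append to chain.
Insert 405: h=5, bucket 5 nonempty → append to chain.
Final buckets:
0: 744 -> 520
1: ∅
2: 882
3: 947
4: 940 -> 972
5: 709 -> 933 -> 277 -> 405
6: 694
7: ∅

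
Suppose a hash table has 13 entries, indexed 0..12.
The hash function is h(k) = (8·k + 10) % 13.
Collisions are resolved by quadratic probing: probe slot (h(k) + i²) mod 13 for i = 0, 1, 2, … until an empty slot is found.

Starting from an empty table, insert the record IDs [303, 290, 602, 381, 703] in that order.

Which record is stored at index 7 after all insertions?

303 hashes to 3; slot 3 is free → place at 3.
290 hashes to 3; 3 taken → place at 4.
602 hashes to 3; 3,4 taken → place at 7.
381 hashes to 3; 3,4,7 taken → place at 12.
703 hashes to 5; slot 5 is free → place at 5.
Table: [., ., ., 303, 290, 703, ., 602, ., ., ., ., 381]

602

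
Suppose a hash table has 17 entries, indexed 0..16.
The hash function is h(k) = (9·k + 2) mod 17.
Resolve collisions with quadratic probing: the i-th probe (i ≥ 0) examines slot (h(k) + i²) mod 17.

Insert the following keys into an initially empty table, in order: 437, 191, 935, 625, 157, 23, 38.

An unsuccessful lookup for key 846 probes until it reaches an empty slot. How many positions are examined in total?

437: h=8 => slot 8
191: h=4 => slot 4
935: h=2 => slot 2
625: h=0 => slot 0
157: h=4, probe 4,5 => slot 5
23: h=5, probe 5,6 => slot 6
38: h=4, probe 4,5,8,13 => slot 13
Table: [625, ., 935, ., 191, 157, 23, ., 437, ., ., ., ., 38, ., ., .]
Lookup 846: h=0, probe 0,1 → slot 1 empty, not found.

2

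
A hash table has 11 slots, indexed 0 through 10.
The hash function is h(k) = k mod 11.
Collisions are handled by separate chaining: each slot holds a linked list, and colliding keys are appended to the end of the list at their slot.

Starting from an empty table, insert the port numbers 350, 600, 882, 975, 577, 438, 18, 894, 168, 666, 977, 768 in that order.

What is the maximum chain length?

4

Insert 350: h=9, bucket 9 empty → new chain.
Insert 600: h=6, bucket 6 empty → new chain.
Insert 882: h=2, bucket 2 empty → new chain.
Insert 975: h=7, bucket 7 empty → new chain.
Insert 577: h=5, bucket 5 empty → new chain.
Insert 438: h=9, bucket 9 nonempty → append to chain.
Insert 18: h=7, bucket 7 nonempty → append to chain.
Insert 894: h=3, bucket 3 empty → new chain.
Insert 168: h=3, bucket 3 nonempty → append to chain.
Insert 666: h=6, bucket 6 nonempty → append to chain.
Insert 977: h=9, bucket 9 nonempty → append to chain.
Insert 768: h=9, bucket 9 nonempty → append to chain.
Final buckets:
0: _
1: _
2: 882
3: 894 -> 168
4: _
5: 577
6: 600 -> 666
7: 975 -> 18
8: _
9: 350 -> 438 -> 977 -> 768
10: _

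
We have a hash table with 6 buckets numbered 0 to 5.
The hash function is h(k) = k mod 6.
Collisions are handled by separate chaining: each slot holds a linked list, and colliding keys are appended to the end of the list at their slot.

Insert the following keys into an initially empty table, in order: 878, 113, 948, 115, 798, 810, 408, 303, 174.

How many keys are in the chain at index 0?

Insert 878: h=2, bucket 2 empty → new chain.
Insert 113: h=5, bucket 5 empty → new chain.
Insert 948: h=0, bucket 0 empty → new chain.
Insert 115: h=1, bucket 1 empty → new chain.
Insert 798: h=0, bucket 0 nonempty → append to chain.
Insert 810: h=0, bucket 0 nonempty → append to chain.
Insert 408: h=0, bucket 0 nonempty → append to chain.
Insert 303: h=3, bucket 3 empty → new chain.
Insert 174: h=0, bucket 0 nonempty → append to chain.
Final buckets:
0: 948 -> 798 -> 810 -> 408 -> 174
1: 115
2: 878
3: 303
4: ∅
5: 113

5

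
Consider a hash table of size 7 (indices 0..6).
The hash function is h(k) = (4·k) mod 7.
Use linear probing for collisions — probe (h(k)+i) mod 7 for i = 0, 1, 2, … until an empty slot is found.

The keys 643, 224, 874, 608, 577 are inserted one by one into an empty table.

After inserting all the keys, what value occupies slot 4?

874

643: h=3 → slot 3
224: h=0 → slot 0
874: h=3, probe 3,4 → slot 4
608: h=3, probe 3,4,5 → slot 5
577: h=5, probe 5,6 → slot 6
Table: [224, _, _, 643, 874, 608, 577]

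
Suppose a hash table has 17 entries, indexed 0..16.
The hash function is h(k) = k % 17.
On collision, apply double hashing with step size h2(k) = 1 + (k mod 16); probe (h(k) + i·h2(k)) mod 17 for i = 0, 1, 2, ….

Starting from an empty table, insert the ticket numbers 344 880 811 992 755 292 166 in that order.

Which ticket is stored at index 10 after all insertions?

Insert 344: h=4, slot 4 empty -> index 4.
Insert 880: h=13, slot 13 empty -> index 13.
Insert 811: h=12, slot 12 empty -> index 12.
Insert 992: h=6, slot 6 empty -> index 6.
Insert 755: h=7, slot 7 empty -> index 7.
Insert 292: h=3, slot 3 empty -> index 3.
Insert 166: h=13, h2=7, slots 13,3 occupied -> index 10.
Table: [., ., ., 292, 344, ., 992, 755, ., ., 166, ., 811, 880, ., ., .]

166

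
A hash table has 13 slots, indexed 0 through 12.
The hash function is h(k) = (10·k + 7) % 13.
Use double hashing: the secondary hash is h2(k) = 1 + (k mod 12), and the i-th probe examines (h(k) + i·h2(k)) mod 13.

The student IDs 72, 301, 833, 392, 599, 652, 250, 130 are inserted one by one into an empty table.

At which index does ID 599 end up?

72 hashes to 12; slot 12 is free → place at 12.
301 hashes to 1; slot 1 is free → place at 1.
833 hashes to 4; slot 4 is free → place at 4.
392 hashes to 1, h2=9; 1 taken → place at 10.
599 hashes to 4, h2=12; 4 taken → place at 3.
652 hashes to 1, h2=5; 1 taken → place at 6.
250 hashes to 11; slot 11 is free → place at 11.
130 hashes to 7; slot 7 is free → place at 7.
Table: [∅, 301, ∅, 599, 833, ∅, 652, 130, ∅, ∅, 392, 250, 72]

3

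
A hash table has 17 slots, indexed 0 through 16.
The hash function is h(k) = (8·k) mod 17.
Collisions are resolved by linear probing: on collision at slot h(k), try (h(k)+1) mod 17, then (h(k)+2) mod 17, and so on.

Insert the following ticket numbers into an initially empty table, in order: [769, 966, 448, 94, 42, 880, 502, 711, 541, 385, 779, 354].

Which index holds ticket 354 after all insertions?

0

769 hashes to 15; slot 15 is free => place at 15.
966 hashes to 10; slot 10 is free => place at 10.
448 hashes to 14; slot 14 is free => place at 14.
94 hashes to 4; slot 4 is free => place at 4.
42 hashes to 13; slot 13 is free => place at 13.
880 hashes to 2; slot 2 is free => place at 2.
502 hashes to 4; 4 taken => place at 5.
711 hashes to 10; 10 taken => place at 11.
541 hashes to 10; 10,11 taken => place at 12.
385 hashes to 3; slot 3 is free => place at 3.
779 hashes to 10; 10,11,12,13,14,15 taken => place at 16.
354 hashes to 10; 10,11,12,13,14,15,16 taken => place at 0.
Table: [354, ∅, 880, 385, 94, 502, ∅, ∅, ∅, ∅, 966, 711, 541, 42, 448, 769, 779]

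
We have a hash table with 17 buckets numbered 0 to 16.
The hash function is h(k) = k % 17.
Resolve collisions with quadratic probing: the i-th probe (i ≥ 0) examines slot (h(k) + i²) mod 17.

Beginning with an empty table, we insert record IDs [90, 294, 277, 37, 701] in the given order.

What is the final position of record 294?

6

Insert 90: h=5, slot 5 empty → index 5.
Insert 294: h=5, slot 5 occupied → index 6.
Insert 277: h=5, slots 5,6 occupied → index 9.
Insert 37: h=3, slot 3 empty → index 3.
Insert 701: h=4, slot 4 empty → index 4.
Table: [., ., ., 37, 701, 90, 294, ., ., 277, ., ., ., ., ., ., .]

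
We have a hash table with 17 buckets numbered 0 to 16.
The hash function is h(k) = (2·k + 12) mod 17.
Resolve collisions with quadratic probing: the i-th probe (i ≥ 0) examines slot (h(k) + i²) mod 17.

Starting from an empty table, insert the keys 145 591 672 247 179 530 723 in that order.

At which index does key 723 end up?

145 hashes to 13; slot 13 is free → place at 13.
591 hashes to 4; slot 4 is free → place at 4.
672 hashes to 13; 13 taken → place at 14.
247 hashes to 13; 13,14 taken → place at 0.
179 hashes to 13; 13,14,0 taken → place at 5.
530 hashes to 1; slot 1 is free → place at 1.
723 hashes to 13; 13,14,0,5 taken → place at 12.
Table: [247, 530, —, —, 591, 179, —, —, —, —, —, —, 723, 145, 672, —, —]

12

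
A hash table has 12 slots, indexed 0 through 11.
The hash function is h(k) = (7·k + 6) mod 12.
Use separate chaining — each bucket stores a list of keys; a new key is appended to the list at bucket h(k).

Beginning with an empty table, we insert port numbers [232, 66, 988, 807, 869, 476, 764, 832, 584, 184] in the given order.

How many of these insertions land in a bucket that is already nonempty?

Insert 232: h=10, bucket 10 empty → new chain.
Insert 66: h=0, bucket 0 empty → new chain.
Insert 988: h=10, bucket 10 nonempty → append to chain.
Insert 807: h=3, bucket 3 empty → new chain.
Insert 869: h=5, bucket 5 empty → new chain.
Insert 476: h=2, bucket 2 empty → new chain.
Insert 764: h=2, bucket 2 nonempty → append to chain.
Insert 832: h=10, bucket 10 nonempty → append to chain.
Insert 584: h=2, bucket 2 nonempty → append to chain.
Insert 184: h=10, bucket 10 nonempty → append to chain.
Final buckets:
0: 66
1: —
2: 476 -> 764 -> 584
3: 807
4: —
5: 869
6: —
7: —
8: —
9: —
10: 232 -> 988 -> 832 -> 184
11: —

5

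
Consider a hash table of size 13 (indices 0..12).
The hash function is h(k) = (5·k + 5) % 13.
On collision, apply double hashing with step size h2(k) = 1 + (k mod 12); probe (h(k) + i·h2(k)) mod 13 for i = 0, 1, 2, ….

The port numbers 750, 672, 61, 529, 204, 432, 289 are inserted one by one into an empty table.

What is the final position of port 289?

750 hashes to 11; slot 11 is free → place at 11.
672 hashes to 11, h2=1; 11 taken → place at 12.
61 hashes to 11, h2=2; 11 taken → place at 0.
529 hashes to 11, h2=2; 11,0 taken → place at 2.
204 hashes to 11, h2=1; 11,12,0 taken → place at 1.
432 hashes to 7; slot 7 is free → place at 7.
289 hashes to 7, h2=2; 7 taken → place at 9.
Table: [61, 204, 529, —, —, —, —, 432, —, 289, —, 750, 672]

9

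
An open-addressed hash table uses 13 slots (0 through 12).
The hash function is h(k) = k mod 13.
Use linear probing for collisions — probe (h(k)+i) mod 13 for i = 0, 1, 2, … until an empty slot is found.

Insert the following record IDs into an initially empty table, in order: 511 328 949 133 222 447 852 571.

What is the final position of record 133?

5

Insert 511: h=4, slot 4 empty → index 4.
Insert 328: h=3, slot 3 empty → index 3.
Insert 949: h=0, slot 0 empty → index 0.
Insert 133: h=3, slots 3,4 occupied → index 5.
Insert 222: h=1, slot 1 empty → index 1.
Insert 447: h=5, slot 5 occupied → index 6.
Insert 852: h=7, slot 7 empty → index 7.
Insert 571: h=12, slot 12 empty → index 12.
Table: [949, 222, —, 328, 511, 133, 447, 852, —, —, —, —, 571]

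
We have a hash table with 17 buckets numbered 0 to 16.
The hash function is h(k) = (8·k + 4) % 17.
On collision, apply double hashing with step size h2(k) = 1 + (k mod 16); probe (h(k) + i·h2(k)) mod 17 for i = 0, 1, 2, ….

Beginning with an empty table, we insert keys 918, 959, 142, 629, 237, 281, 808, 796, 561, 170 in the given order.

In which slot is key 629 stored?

10

918 hashes to 4; slot 4 is free -> place at 4.
959 hashes to 9; slot 9 is free -> place at 9.
142 hashes to 1; slot 1 is free -> place at 1.
629 hashes to 4, h2=6; 4 taken -> place at 10.
237 hashes to 13; slot 13 is free -> place at 13.
281 hashes to 8; slot 8 is free -> place at 8.
808 hashes to 8, h2=9; 8 taken -> place at 0.
796 hashes to 14; slot 14 is free -> place at 14.
561 hashes to 4, h2=2; 4 taken -> place at 6.
170 hashes to 4, h2=11; 4 taken -> place at 15.
Table: [808, 142, _, _, 918, _, 561, _, 281, 959, 629, _, _, 237, 796, 170, _]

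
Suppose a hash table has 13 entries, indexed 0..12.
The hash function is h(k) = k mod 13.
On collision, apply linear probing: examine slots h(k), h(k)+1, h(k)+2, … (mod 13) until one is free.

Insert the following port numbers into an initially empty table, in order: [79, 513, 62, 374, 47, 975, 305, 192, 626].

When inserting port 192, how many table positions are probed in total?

3

79 hashes to 1; slot 1 is free → place at 1.
513 hashes to 6; slot 6 is free → place at 6.
62 hashes to 10; slot 10 is free → place at 10.
374 hashes to 10; 10 taken → place at 11.
47 hashes to 8; slot 8 is free → place at 8.
975 hashes to 0; slot 0 is free → place at 0.
305 hashes to 6; 6 taken → place at 7.
192 hashes to 10; 10,11 taken → place at 12.
626 hashes to 2; slot 2 is free → place at 2.
Table: [975, 79, 626, —, —, —, 513, 305, 47, —, 62, 374, 192]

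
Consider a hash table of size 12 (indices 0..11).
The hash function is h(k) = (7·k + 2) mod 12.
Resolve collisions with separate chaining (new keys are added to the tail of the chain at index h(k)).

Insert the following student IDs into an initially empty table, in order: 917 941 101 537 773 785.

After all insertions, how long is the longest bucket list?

917 -> bucket 1
941 -> bucket 1 (collision)
101 -> bucket 1 (collision)
537 -> bucket 5
773 -> bucket 1 (collision)
785 -> bucket 1 (collision)
Final buckets:
0: -
1: 917 -> 941 -> 101 -> 773 -> 785
2: -
3: -
4: -
5: 537
6: -
7: -
8: -
9: -
10: -
11: -

5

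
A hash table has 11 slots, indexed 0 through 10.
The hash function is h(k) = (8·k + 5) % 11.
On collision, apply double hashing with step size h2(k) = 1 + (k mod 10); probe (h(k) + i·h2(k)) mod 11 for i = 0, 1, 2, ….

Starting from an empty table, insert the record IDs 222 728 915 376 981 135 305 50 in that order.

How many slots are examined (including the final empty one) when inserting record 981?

2

222: h=10 -> slot 10
728: h=10, h2=9, probe 10,8 -> slot 8
915: h=10, h2=6, probe 10,5 -> slot 5
376: h=10, h2=7, probe 10,6 -> slot 6
981: h=10, h2=2, probe 10,1 -> slot 1
135: h=7 -> slot 7
305: h=3 -> slot 3
50: h=9 -> slot 9
Table: [_, 981, _, 305, _, 915, 376, 135, 728, 50, 222]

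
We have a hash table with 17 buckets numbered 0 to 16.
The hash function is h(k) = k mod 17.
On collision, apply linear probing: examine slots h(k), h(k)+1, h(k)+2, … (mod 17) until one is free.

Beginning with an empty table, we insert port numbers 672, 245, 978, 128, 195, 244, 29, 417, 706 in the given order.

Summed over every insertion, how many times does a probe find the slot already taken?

672: h=9 => slot 9
245: h=7 => slot 7
978: h=9, probe 9,10 => slot 10
128: h=9, probe 9,10,11 => slot 11
195: h=8 => slot 8
244: h=6 => slot 6
29: h=12 => slot 12
417: h=9, probe 9,10,11,12,13 => slot 13
706: h=9, probe 9,10,11,12,13,14 => slot 14
Table: [_, _, _, _, _, _, 244, 245, 195, 672, 978, 128, 29, 417, 706, _, _]

12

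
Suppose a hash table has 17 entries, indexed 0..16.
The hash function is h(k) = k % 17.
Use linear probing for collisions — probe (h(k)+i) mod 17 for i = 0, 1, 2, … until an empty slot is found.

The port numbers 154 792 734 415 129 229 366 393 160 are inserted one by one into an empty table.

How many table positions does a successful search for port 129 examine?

2

154: h=1 => slot 1
792: h=10 => slot 10
734: h=3 => slot 3
415: h=7 => slot 7
129: h=10, probe 10,11 => slot 11
229: h=8 => slot 8
366: h=9 => slot 9
393: h=2 => slot 2
160: h=7, probe 7,8,9,10,11,12 => slot 12
Table: [-, 154, 393, 734, -, -, -, 415, 229, 366, 792, 129, 160, -, -, -, -]
Lookup 129: h=10, probe 10,11 → found at 11.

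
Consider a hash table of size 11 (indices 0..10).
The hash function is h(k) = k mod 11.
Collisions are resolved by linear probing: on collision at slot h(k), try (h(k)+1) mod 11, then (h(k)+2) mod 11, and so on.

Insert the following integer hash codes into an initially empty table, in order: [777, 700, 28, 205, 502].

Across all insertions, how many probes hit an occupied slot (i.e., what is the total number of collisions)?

Insert 777: h=7, slot 7 empty -> index 7.
Insert 700: h=7, slot 7 occupied -> index 8.
Insert 28: h=6, slot 6 empty -> index 6.
Insert 205: h=7, slots 7,8 occupied -> index 9.
Insert 502: h=7, slots 7,8,9 occupied -> index 10.
Table: [_, _, _, _, _, _, 28, 777, 700, 205, 502]

6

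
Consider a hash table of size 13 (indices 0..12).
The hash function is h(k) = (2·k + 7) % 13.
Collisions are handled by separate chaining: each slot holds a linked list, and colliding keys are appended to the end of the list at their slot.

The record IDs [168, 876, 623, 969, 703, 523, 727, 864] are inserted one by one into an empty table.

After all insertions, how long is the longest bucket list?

Insert 168: h=5, bucket 5 empty → new chain.
Insert 876: h=4, bucket 4 empty → new chain.
Insert 623: h=5, bucket 5 nonempty → append to chain.
Insert 969: h=8, bucket 8 empty → new chain.
Insert 703: h=9, bucket 9 empty → new chain.
Insert 523: h=0, bucket 0 empty → new chain.
Insert 727: h=5, bucket 5 nonempty → append to chain.
Insert 864: h=6, bucket 6 empty → new chain.
Final buckets:
0: 523
1: _
2: _
3: _
4: 876
5: 168 -> 623 -> 727
6: 864
7: _
8: 969
9: 703
10: _
11: _
12: _

3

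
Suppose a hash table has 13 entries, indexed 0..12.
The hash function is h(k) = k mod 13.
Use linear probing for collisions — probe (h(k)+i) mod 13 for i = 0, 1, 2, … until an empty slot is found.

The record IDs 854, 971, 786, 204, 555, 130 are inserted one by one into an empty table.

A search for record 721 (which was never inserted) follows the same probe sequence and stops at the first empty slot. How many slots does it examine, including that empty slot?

854 hashes to 9; slot 9 is free => place at 9.
971 hashes to 9; 9 taken => place at 10.
786 hashes to 6; slot 6 is free => place at 6.
204 hashes to 9; 9,10 taken => place at 11.
555 hashes to 9; 9,10,11 taken => place at 12.
130 hashes to 0; slot 0 is free => place at 0.
Table: [130, _, _, _, _, _, 786, _, _, 854, 971, 204, 555]
Lookup 721: h=6, probe 6,7 → slot 7 empty, not found.

2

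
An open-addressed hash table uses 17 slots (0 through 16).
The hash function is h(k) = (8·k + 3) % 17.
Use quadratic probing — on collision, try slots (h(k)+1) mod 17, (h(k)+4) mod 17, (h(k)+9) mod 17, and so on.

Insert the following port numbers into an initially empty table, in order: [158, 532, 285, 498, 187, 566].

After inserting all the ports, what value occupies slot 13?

158: h=9 => slot 9
532: h=9, probe 9,10 => slot 10
285: h=5 => slot 5
498: h=9, probe 9,10,13 => slot 13
187: h=3 => slot 3
566: h=9, probe 9,10,13,1 => slot 1
Table: [_, 566, _, 187, _, 285, _, _, _, 158, 532, _, _, 498, _, _, _]

498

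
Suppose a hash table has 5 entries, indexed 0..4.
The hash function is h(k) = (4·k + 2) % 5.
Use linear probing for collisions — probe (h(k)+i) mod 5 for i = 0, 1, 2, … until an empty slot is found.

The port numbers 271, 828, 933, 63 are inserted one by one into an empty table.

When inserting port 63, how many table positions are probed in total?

271: h=1 → slot 1
828: h=4 → slot 4
933: h=4, probe 4,0 → slot 0
63: h=4, probe 4,0,1,2 → slot 2
Table: [933, 271, 63, -, 828]

4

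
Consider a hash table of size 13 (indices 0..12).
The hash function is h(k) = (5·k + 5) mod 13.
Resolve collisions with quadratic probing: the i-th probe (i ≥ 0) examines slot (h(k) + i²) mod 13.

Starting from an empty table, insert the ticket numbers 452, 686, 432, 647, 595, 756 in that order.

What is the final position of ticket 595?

6

Insert 452: h=3, slot 3 empty => index 3.
Insert 686: h=3, slot 3 occupied => index 4.
Insert 432: h=7, slot 7 empty => index 7.
Insert 647: h=3, slots 3,4,7 occupied => index 12.
Insert 595: h=3, slots 3,4,7,12 occupied => index 6.
Insert 756: h=2, slot 2 empty => index 2.
Table: [-, -, 756, 452, 686, -, 595, 432, -, -, -, -, 647]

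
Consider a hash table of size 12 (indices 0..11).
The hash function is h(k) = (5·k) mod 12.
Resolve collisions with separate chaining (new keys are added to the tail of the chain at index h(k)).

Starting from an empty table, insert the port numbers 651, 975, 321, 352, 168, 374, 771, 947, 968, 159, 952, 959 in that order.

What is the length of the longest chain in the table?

651 → bucket 3
975 → bucket 3 (collision)
321 → bucket 9
352 → bucket 8
168 → bucket 0
374 → bucket 10
771 → bucket 3 (collision)
947 → bucket 7
968 → bucket 4
159 → bucket 3 (collision)
952 → bucket 8 (collision)
959 → bucket 7 (collision)
Final buckets:
0: 168
1: ∅
2: ∅
3: 651 -> 975 -> 771 -> 159
4: 968
5: ∅
6: ∅
7: 947 -> 959
8: 352 -> 952
9: 321
10: 374
11: ∅

4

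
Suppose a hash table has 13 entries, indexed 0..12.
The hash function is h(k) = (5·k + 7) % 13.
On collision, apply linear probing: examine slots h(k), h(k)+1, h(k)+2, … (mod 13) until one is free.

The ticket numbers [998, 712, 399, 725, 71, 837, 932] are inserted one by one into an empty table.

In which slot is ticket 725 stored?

998 hashes to 5; slot 5 is free -> place at 5.
712 hashes to 5; 5 taken -> place at 6.
399 hashes to 0; slot 0 is free -> place at 0.
725 hashes to 5; 5,6 taken -> place at 7.
71 hashes to 11; slot 11 is free -> place at 11.
837 hashes to 6; 6,7 taken -> place at 8.
932 hashes to 0; 0 taken -> place at 1.
Table: [399, 932, ., ., ., 998, 712, 725, 837, ., ., 71, .]

7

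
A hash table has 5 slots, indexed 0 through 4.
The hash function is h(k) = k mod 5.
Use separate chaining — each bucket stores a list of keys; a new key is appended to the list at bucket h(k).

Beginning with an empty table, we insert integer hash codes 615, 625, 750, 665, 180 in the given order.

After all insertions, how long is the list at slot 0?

615 -> bucket 0
625 -> bucket 0 (collision)
750 -> bucket 0 (collision)
665 -> bucket 0 (collision)
180 -> bucket 0 (collision)
Final buckets:
0: 615 -> 625 -> 750 -> 665 -> 180
1: ∅
2: ∅
3: ∅
4: ∅

5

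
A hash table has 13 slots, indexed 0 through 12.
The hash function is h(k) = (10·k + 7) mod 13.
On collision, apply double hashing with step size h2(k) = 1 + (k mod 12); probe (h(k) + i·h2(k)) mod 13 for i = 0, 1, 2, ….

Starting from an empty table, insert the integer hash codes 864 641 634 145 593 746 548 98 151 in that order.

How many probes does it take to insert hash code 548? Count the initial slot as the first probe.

2

864: h=2 → slot 2
641: h=8 → slot 8
634: h=3 → slot 3
145: h=1 → slot 1
593: h=9 → slot 9
746: h=5 → slot 5
548: h=1, h2=9, probe 1,10 → slot 10
98: h=12 → slot 12
151: h=9, h2=8, probe 9,4 → slot 4
Table: [., 145, 864, 634, 151, 746, ., ., 641, 593, 548, ., 98]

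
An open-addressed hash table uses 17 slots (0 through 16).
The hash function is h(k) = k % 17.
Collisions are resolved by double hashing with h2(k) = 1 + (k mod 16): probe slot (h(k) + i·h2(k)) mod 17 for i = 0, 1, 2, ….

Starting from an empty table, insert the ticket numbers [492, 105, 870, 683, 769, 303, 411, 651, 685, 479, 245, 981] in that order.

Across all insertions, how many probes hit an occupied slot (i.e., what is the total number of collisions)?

Insert 492: h=16, slot 16 empty -> index 16.
Insert 105: h=3, slot 3 empty -> index 3.
Insert 870: h=3, h2=7, slot 3 occupied -> index 10.
Insert 683: h=3, h2=12, slot 3 occupied -> index 15.
Insert 769: h=4, slot 4 empty -> index 4.
Insert 303: h=14, slot 14 empty -> index 14.
Insert 411: h=3, h2=12, slots 3,15,10 occupied -> index 5.
Insert 651: h=5, h2=12, slot 5 occupied -> index 0.
Insert 685: h=5, h2=14, slot 5 occupied -> index 2.
Insert 479: h=3, h2=16, slots 3,2 occupied -> index 1.
Insert 245: h=7, slot 7 empty -> index 7.
Insert 981: h=12, slot 12 empty -> index 12.
Table: [651, 479, 685, 105, 769, 411, ∅, 245, ∅, ∅, 870, ∅, 981, ∅, 303, 683, 492]

9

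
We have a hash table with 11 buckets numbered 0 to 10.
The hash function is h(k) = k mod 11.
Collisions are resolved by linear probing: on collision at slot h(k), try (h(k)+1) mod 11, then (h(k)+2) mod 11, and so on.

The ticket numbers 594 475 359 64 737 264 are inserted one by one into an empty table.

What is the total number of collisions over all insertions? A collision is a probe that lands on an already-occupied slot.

4

594: h=0 -> slot 0
475: h=2 -> slot 2
359: h=7 -> slot 7
64: h=9 -> slot 9
737: h=0, probe 0,1 -> slot 1
264: h=0, probe 0,1,2,3 -> slot 3
Table: [594, 737, 475, 264, —, —, —, 359, —, 64, —]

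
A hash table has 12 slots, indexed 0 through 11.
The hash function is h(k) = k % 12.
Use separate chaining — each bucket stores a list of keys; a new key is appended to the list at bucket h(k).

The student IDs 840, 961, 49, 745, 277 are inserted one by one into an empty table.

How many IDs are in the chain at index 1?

840 -> bucket 0
961 -> bucket 1
49 -> bucket 1 (collision)
745 -> bucket 1 (collision)
277 -> bucket 1 (collision)
Final buckets:
0: 840
1: 961 -> 49 -> 745 -> 277
2: ∅
3: ∅
4: ∅
5: ∅
6: ∅
7: ∅
8: ∅
9: ∅
10: ∅
11: ∅

4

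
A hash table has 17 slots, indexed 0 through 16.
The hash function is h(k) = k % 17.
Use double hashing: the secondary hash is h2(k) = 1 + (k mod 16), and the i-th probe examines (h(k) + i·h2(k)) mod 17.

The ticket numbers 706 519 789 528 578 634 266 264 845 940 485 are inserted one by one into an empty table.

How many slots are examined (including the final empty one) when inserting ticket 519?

706 hashes to 9; slot 9 is free -> place at 9.
519 hashes to 9, h2=8; 9 taken -> place at 0.
789 hashes to 7; slot 7 is free -> place at 7.
528 hashes to 1; slot 1 is free -> place at 1.
578 hashes to 0, h2=3; 0 taken -> place at 3.
634 hashes to 5; slot 5 is free -> place at 5.
266 hashes to 11; slot 11 is free -> place at 11.
264 hashes to 9, h2=9; 9,1 taken -> place at 10.
845 hashes to 12; slot 12 is free -> place at 12.
940 hashes to 5, h2=13; 5,1 taken -> place at 14.
485 hashes to 9, h2=6; 9 taken -> place at 15.
Table: [519, 528, _, 578, _, 634, _, 789, _, 706, 264, 266, 845, _, 940, 485, _]

2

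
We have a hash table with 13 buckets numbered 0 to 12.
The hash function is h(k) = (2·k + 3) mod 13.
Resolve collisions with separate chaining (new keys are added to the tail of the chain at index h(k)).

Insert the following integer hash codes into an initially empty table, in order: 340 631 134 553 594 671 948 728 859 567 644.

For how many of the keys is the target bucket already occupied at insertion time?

3

340 → bucket 7
631 → bucket 4
134 → bucket 11
553 → bucket 4 (collision)
594 → bucket 8
671 → bucket 6
948 → bucket 1
728 → bucket 3
859 → bucket 5
567 → bucket 6 (collision)
644 → bucket 4 (collision)
Final buckets:
0: -
1: 948
2: -
3: 728
4: 631 -> 553 -> 644
5: 859
6: 671 -> 567
7: 340
8: 594
9: -
10: -
11: 134
12: -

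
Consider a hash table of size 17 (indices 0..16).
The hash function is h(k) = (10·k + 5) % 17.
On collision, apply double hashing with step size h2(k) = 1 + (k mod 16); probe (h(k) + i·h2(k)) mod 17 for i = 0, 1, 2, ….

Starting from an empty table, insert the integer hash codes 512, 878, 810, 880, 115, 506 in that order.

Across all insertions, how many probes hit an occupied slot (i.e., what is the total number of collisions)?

512: h=8 -> slot 8
878: h=13 -> slot 13
810: h=13, h2=11, probe 13,7 -> slot 7
880: h=16 -> slot 16
115: h=16, h2=4, probe 16,3 -> slot 3
506: h=16, h2=11, probe 16,10 -> slot 10
Table: [., ., ., 115, ., ., ., 810, 512, ., 506, ., ., 878, ., ., 880]

3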